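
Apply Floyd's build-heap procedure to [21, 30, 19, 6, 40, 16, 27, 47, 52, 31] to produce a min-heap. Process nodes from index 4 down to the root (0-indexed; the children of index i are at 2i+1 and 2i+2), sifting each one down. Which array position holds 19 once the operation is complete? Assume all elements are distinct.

5

sift down from index 4:
  40 vs only child 31 at index 9, swap → [21, 30, 19, 6, 31, 16, 27, 47, 52, 40]
sift down from index 3: already satisfies heap property
sift down from index 2:
  19 vs smaller child 16 at index 5, swap → [21, 30, 16, 6, 31, 19, 27, 47, 52, 40]
sift down from index 1:
  30 vs smaller child 6 at index 3, swap → [21, 6, 16, 30, 31, 19, 27, 47, 52, 40]
sift down from index 0:
  21 vs smaller child 6 at index 1, swap → [6, 21, 16, 30, 31, 19, 27, 47, 52, 40]
resulting array: [6, 21, 16, 30, 31, 19, 27, 47, 52, 40]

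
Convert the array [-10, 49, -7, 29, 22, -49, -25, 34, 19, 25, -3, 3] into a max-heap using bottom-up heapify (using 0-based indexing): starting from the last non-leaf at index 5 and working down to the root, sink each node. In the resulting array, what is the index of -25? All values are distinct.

sift down from index 5:
  -49 vs only child 3 at index 11, swap → [-10, 49, -7, 29, 22, 3, -25, 34, 19, 25, -3, -49]
sift down from index 4:
  22 vs larger child 25 at index 9, swap → [-10, 49, -7, 29, 25, 3, -25, 34, 19, 22, -3, -49]
sift down from index 3:
  29 vs larger child 34 at index 7, swap → [-10, 49, -7, 34, 25, 3, -25, 29, 19, 22, -3, -49]
sift down from index 2:
  -7 vs larger child 3 at index 5, swap → [-10, 49, 3, 34, 25, -7, -25, 29, 19, 22, -3, -49]
sift down from index 1: already satisfies heap property
sift down from index 0:
  -10 vs larger child 49 at index 1, swap → [49, -10, 3, 34, 25, -7, -25, 29, 19, 22, -3, -49]
  -10 vs larger child 34 at index 3, swap → [49, 34, 3, -10, 25, -7, -25, 29, 19, 22, -3, -49]
  -10 vs larger child 29 at index 7, swap → [49, 34, 3, 29, 25, -7, -25, -10, 19, 22, -3, -49]
resulting array: [49, 34, 3, 29, 25, -7, -25, -10, 19, 22, -3, -49]

6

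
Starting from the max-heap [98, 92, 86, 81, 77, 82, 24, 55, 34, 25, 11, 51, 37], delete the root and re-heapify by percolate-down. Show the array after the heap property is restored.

[92, 81, 86, 55, 77, 82, 24, 37, 34, 25, 11, 51]

remove root 98; move last element 37 to root → [37, 92, 86, 81, 77, 82, 24, 55, 34, 25, 11, 51]
37 vs larger child 92 at index 1, swap → [92, 37, 86, 81, 77, 82, 24, 55, 34, 25, 11, 51]
37 vs larger child 81 at index 3, swap → [92, 81, 86, 37, 77, 82, 24, 55, 34, 25, 11, 51]
37 vs larger child 55 at index 7, swap → [92, 81, 86, 55, 77, 82, 24, 37, 34, 25, 11, 51]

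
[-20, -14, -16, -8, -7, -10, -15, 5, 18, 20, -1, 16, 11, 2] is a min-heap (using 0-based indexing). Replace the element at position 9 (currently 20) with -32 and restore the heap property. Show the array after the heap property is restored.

[-32, -20, -16, -8, -14, -10, -15, 5, 18, -7, -1, 16, 11, 2]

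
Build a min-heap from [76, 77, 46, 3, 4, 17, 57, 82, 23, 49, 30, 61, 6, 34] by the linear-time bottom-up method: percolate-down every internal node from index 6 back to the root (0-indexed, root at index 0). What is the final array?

sift down from index 6:
  57 vs only child 34 at index 13, swap → [76, 77, 46, 3, 4, 17, 34, 82, 23, 49, 30, 61, 6, 57]
sift down from index 5:
  17 vs smaller child 6 at index 12, swap → [76, 77, 46, 3, 4, 6, 34, 82, 23, 49, 30, 61, 17, 57]
sift down from index 4: already satisfies heap property
sift down from index 3: already satisfies heap property
sift down from index 2:
  46 vs smaller child 6 at index 5, swap → [76, 77, 6, 3, 4, 46, 34, 82, 23, 49, 30, 61, 17, 57]
  46 vs smaller child 17 at index 12, swap → [76, 77, 6, 3, 4, 17, 34, 82, 23, 49, 30, 61, 46, 57]
sift down from index 1:
  77 vs smaller child 3 at index 3, swap → [76, 3, 6, 77, 4, 17, 34, 82, 23, 49, 30, 61, 46, 57]
  77 vs smaller child 23 at index 8, swap → [76, 3, 6, 23, 4, 17, 34, 82, 77, 49, 30, 61, 46, 57]
sift down from index 0:
  76 vs smaller child 3 at index 1, swap → [3, 76, 6, 23, 4, 17, 34, 82, 77, 49, 30, 61, 46, 57]
  76 vs smaller child 4 at index 4, swap → [3, 4, 6, 23, 76, 17, 34, 82, 77, 49, 30, 61, 46, 57]
  76 vs smaller child 30 at index 10, swap → [3, 4, 6, 23, 30, 17, 34, 82, 77, 49, 76, 61, 46, 57]

[3, 4, 6, 23, 30, 17, 34, 82, 77, 49, 76, 61, 46, 57]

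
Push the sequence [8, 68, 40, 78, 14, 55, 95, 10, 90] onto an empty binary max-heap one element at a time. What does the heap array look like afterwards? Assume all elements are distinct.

[95, 90, 78, 68, 14, 40, 55, 8, 10]

Insert 8:
  append 8 at index 0 → [8] (no swap needed)
Insert 68:
  append 68 at index 1 → [8, 68]
  68 > parent 8 at index 0, swap → [68, 8]
Insert 40:
  append 40 at index 2 → [68, 8, 40] (no swap needed)
Insert 78:
  append 78 at index 3 → [68, 8, 40, 78]
  78 > parent 8 at index 1, swap → [68, 78, 40, 8]
  78 > parent 68 at index 0, swap → [78, 68, 40, 8]
Insert 14:
  append 14 at index 4 → [78, 68, 40, 8, 14] (no swap needed)
Insert 55:
  append 55 at index 5 → [78, 68, 40, 8, 14, 55]
  55 > parent 40 at index 2, swap → [78, 68, 55, 8, 14, 40]
Insert 95:
  append 95 at index 6 → [78, 68, 55, 8, 14, 40, 95]
  95 > parent 55 at index 2, swap → [78, 68, 95, 8, 14, 40, 55]
  95 > parent 78 at index 0, swap → [95, 68, 78, 8, 14, 40, 55]
Insert 10:
  append 10 at index 7 → [95, 68, 78, 8, 14, 40, 55, 10]
  10 > parent 8 at index 3, swap → [95, 68, 78, 10, 14, 40, 55, 8]
Insert 90:
  append 90 at index 8 → [95, 68, 78, 10, 14, 40, 55, 8, 90]
  90 > parent 10 at index 3, swap → [95, 68, 78, 90, 14, 40, 55, 8, 10]
  90 > parent 68 at index 1, swap → [95, 90, 78, 68, 14, 40, 55, 8, 10]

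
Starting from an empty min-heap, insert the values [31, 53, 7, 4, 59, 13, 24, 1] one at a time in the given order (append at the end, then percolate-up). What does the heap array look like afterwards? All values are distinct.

[1, 4, 13, 7, 59, 31, 24, 53]

Insert 31:
  append 31 at index 0 → [31] (no swap needed)
Insert 53:
  append 53 at index 1 → [31, 53] (no swap needed)
Insert 7:
  append 7 at index 2 → [31, 53, 7]
  7 < parent 31 at index 0, swap → [7, 53, 31]
Insert 4:
  append 4 at index 3 → [7, 53, 31, 4]
  4 < parent 53 at index 1, swap → [7, 4, 31, 53]
  4 < parent 7 at index 0, swap → [4, 7, 31, 53]
Insert 59:
  append 59 at index 4 → [4, 7, 31, 53, 59] (no swap needed)
Insert 13:
  append 13 at index 5 → [4, 7, 31, 53, 59, 13]
  13 < parent 31 at index 2, swap → [4, 7, 13, 53, 59, 31]
Insert 24:
  append 24 at index 6 → [4, 7, 13, 53, 59, 31, 24] (no swap needed)
Insert 1:
  append 1 at index 7 → [4, 7, 13, 53, 59, 31, 24, 1]
  1 < parent 53 at index 3, swap → [4, 7, 13, 1, 59, 31, 24, 53]
  1 < parent 7 at index 1, swap → [4, 1, 13, 7, 59, 31, 24, 53]
  1 < parent 4 at index 0, swap → [1, 4, 13, 7, 59, 31, 24, 53]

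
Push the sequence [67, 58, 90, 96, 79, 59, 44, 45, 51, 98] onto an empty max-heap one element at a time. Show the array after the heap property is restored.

Insert 67:
  append 67 at index 0 → [67] (no swap needed)
Insert 58:
  append 58 at index 1 → [67, 58] (no swap needed)
Insert 90:
  append 90 at index 2 → [67, 58, 90]
  90 > parent 67 at index 0, swap → [90, 58, 67]
Insert 96:
  append 96 at index 3 → [90, 58, 67, 96]
  96 > parent 58 at index 1, swap → [90, 96, 67, 58]
  96 > parent 90 at index 0, swap → [96, 90, 67, 58]
Insert 79:
  append 79 at index 4 → [96, 90, 67, 58, 79] (no swap needed)
Insert 59:
  append 59 at index 5 → [96, 90, 67, 58, 79, 59] (no swap needed)
Insert 44:
  append 44 at index 6 → [96, 90, 67, 58, 79, 59, 44] (no swap needed)
Insert 45:
  append 45 at index 7 → [96, 90, 67, 58, 79, 59, 44, 45] (no swap needed)
Insert 51:
  append 51 at index 8 → [96, 90, 67, 58, 79, 59, 44, 45, 51] (no swap needed)
Insert 98:
  append 98 at index 9 → [96, 90, 67, 58, 79, 59, 44, 45, 51, 98]
  98 > parent 79 at index 4, swap → [96, 90, 67, 58, 98, 59, 44, 45, 51, 79]
  98 > parent 90 at index 1, swap → [96, 98, 67, 58, 90, 59, 44, 45, 51, 79]
  98 > parent 96 at index 0, swap → [98, 96, 67, 58, 90, 59, 44, 45, 51, 79]

[98, 96, 67, 58, 90, 59, 44, 45, 51, 79]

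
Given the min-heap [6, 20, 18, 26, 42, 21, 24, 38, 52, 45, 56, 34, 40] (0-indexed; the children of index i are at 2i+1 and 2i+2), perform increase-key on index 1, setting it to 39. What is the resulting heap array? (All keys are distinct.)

set index 1 from 20 to 39 → [6, 39, 18, 26, 42, 21, 24, 38, 52, 45, 56, 34, 40]
39 vs smaller child 26 at index 3, swap → [6, 26, 18, 39, 42, 21, 24, 38, 52, 45, 56, 34, 40]
39 vs smaller child 38 at index 7, swap → [6, 26, 18, 38, 42, 21, 24, 39, 52, 45, 56, 34, 40]

[6, 26, 18, 38, 42, 21, 24, 39, 52, 45, 56, 34, 40]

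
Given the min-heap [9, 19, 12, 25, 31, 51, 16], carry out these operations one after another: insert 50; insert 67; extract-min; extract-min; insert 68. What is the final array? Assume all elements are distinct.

[16, 19, 50, 25, 31, 51, 67, 68]

insert 50:
  append 50 at index 7 → [9, 19, 12, 25, 31, 51, 16, 50] (no swap needed)
insert 67:
  append 67 at index 8 → [9, 19, 12, 25, 31, 51, 16, 50, 67] (no swap needed)
extract-min → returns 9:
  remove root 9; move last element 67 to root → [67, 19, 12, 25, 31, 51, 16, 50]
  67 vs smaller child 12 at index 2, swap → [12, 19, 67, 25, 31, 51, 16, 50]
  67 vs smaller child 16 at index 6, swap → [12, 19, 16, 25, 31, 51, 67, 50]
extract-min → returns 12:
  remove root 12; move last element 50 to root → [50, 19, 16, 25, 31, 51, 67]
  50 vs smaller child 16 at index 2, swap → [16, 19, 50, 25, 31, 51, 67]
insert 68:
  append 68 at index 7 → [16, 19, 50, 25, 31, 51, 67, 68] (no swap needed)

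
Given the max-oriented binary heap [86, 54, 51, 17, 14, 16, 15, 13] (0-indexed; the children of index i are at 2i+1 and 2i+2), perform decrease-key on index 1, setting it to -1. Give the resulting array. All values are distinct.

[86, 17, 51, 13, 14, 16, 15, -1]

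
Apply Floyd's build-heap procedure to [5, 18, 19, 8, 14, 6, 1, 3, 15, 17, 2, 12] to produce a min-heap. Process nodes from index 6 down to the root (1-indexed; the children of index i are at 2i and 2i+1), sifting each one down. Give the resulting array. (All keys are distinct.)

[1, 2, 5, 3, 14, 6, 19, 8, 15, 17, 18, 12]

sift down from index 6: already satisfies heap property
sift down from index 5:
  14 vs smaller child 2 at index 11, swap → [5, 18, 19, 8, 2, 6, 1, 3, 15, 17, 14, 12]
sift down from index 4:
  8 vs smaller child 3 at index 8, swap → [5, 18, 19, 3, 2, 6, 1, 8, 15, 17, 14, 12]
sift down from index 3:
  19 vs smaller child 1 at index 7, swap → [5, 18, 1, 3, 2, 6, 19, 8, 15, 17, 14, 12]
sift down from index 2:
  18 vs smaller child 2 at index 5, swap → [5, 2, 1, 3, 18, 6, 19, 8, 15, 17, 14, 12]
  18 vs smaller child 14 at index 11, swap → [5, 2, 1, 3, 14, 6, 19, 8, 15, 17, 18, 12]
sift down from index 1:
  5 vs smaller child 1 at index 3, swap → [1, 2, 5, 3, 14, 6, 19, 8, 15, 17, 18, 12]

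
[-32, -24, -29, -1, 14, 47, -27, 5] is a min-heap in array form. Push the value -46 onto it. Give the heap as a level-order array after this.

[-46, -32, -29, -24, 14, 47, -27, 5, -1]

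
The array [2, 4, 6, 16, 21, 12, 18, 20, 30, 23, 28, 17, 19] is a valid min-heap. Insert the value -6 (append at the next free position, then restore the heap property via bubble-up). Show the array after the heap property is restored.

[-6, 4, 2, 16, 21, 12, 6, 20, 30, 23, 28, 17, 19, 18]

append -6 at index 13 → [2, 4, 6, 16, 21, 12, 18, 20, 30, 23, 28, 17, 19, -6]
-6 < parent 18 at index 6, swap → [2, 4, 6, 16, 21, 12, -6, 20, 30, 23, 28, 17, 19, 18]
-6 < parent 6 at index 2, swap → [2, 4, -6, 16, 21, 12, 6, 20, 30, 23, 28, 17, 19, 18]
-6 < parent 2 at index 0, swap → [-6, 4, 2, 16, 21, 12, 6, 20, 30, 23, 28, 17, 19, 18]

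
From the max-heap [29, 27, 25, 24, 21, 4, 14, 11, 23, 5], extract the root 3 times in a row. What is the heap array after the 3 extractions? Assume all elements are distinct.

extract-max #1 returns 29:
  remove root 29; move last element 5 to root → [5, 27, 25, 24, 21, 4, 14, 11, 23]
  5 vs larger child 27 at index 1, swap → [27, 5, 25, 24, 21, 4, 14, 11, 23]
  5 vs larger child 24 at index 3, swap → [27, 24, 25, 5, 21, 4, 14, 11, 23]
  5 vs larger child 23 at index 8, swap → [27, 24, 25, 23, 21, 4, 14, 11, 5]
extract-max #2 returns 27:
  remove root 27; move last element 5 to root → [5, 24, 25, 23, 21, 4, 14, 11]
  5 vs larger child 25 at index 2, swap → [25, 24, 5, 23, 21, 4, 14, 11]
  5 vs larger child 14 at index 6, swap → [25, 24, 14, 23, 21, 4, 5, 11]
extract-max #3 returns 25:
  remove root 25; move last element 11 to root → [11, 24, 14, 23, 21, 4, 5]
  11 vs larger child 24 at index 1, swap → [24, 11, 14, 23, 21, 4, 5]
  11 vs larger child 23 at index 3, swap → [24, 23, 14, 11, 21, 4, 5]

[24, 23, 14, 11, 21, 4, 5]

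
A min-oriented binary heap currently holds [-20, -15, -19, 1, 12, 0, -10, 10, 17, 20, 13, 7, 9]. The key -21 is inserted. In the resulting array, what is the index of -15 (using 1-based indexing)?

append -21 at index 14 → [-20, -15, -19, 1, 12, 0, -10, 10, 17, 20, 13, 7, 9, -21]
-21 < parent -10 at index 7, swap → [-20, -15, -19, 1, 12, 0, -21, 10, 17, 20, 13, 7, 9, -10]
-21 < parent -19 at index 3, swap → [-20, -15, -21, 1, 12, 0, -19, 10, 17, 20, 13, 7, 9, -10]
-21 < parent -20 at index 1, swap → [-21, -15, -20, 1, 12, 0, -19, 10, 17, 20, 13, 7, 9, -10]
resulting array: [-21, -15, -20, 1, 12, 0, -19, 10, 17, 20, 13, 7, 9, -10]

2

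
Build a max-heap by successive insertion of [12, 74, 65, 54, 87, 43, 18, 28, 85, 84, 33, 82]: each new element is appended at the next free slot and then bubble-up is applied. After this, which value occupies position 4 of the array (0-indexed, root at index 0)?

84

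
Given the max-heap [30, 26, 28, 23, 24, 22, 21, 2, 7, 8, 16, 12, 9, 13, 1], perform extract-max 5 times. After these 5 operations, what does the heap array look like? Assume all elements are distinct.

[22, 16, 21, 9, 13, 12, 1, 2, 7, 8]

extract-max #1 returns 30:
  remove root 30; move last element 1 to root → [1, 26, 28, 23, 24, 22, 21, 2, 7, 8, 16, 12, 9, 13]
  1 vs larger child 28 at index 2, swap → [28, 26, 1, 23, 24, 22, 21, 2, 7, 8, 16, 12, 9, 13]
  1 vs larger child 22 at index 5, swap → [28, 26, 22, 23, 24, 1, 21, 2, 7, 8, 16, 12, 9, 13]
  1 vs larger child 12 at index 11, swap → [28, 26, 22, 23, 24, 12, 21, 2, 7, 8, 16, 1, 9, 13]
extract-max #2 returns 28:
  remove root 28; move last element 13 to root → [13, 26, 22, 23, 24, 12, 21, 2, 7, 8, 16, 1, 9]
  13 vs larger child 26 at index 1, swap → [26, 13, 22, 23, 24, 12, 21, 2, 7, 8, 16, 1, 9]
  13 vs larger child 24 at index 4, swap → [26, 24, 22, 23, 13, 12, 21, 2, 7, 8, 16, 1, 9]
  13 vs larger child 16 at index 10, swap → [26, 24, 22, 23, 16, 12, 21, 2, 7, 8, 13, 1, 9]
extract-max #3 returns 26:
  remove root 26; move last element 9 to root → [9, 24, 22, 23, 16, 12, 21, 2, 7, 8, 13, 1]
  9 vs larger child 24 at index 1, swap → [24, 9, 22, 23, 16, 12, 21, 2, 7, 8, 13, 1]
  9 vs larger child 23 at index 3, swap → [24, 23, 22, 9, 16, 12, 21, 2, 7, 8, 13, 1]
extract-max #4 returns 24:
  remove root 24; move last element 1 to root → [1, 23, 22, 9, 16, 12, 21, 2, 7, 8, 13]
  1 vs larger child 23 at index 1, swap → [23, 1, 22, 9, 16, 12, 21, 2, 7, 8, 13]
  1 vs larger child 16 at index 4, swap → [23, 16, 22, 9, 1, 12, 21, 2, 7, 8, 13]
  1 vs larger child 13 at index 10, swap → [23, 16, 22, 9, 13, 12, 21, 2, 7, 8, 1]
extract-max #5 returns 23:
  remove root 23; move last element 1 to root → [1, 16, 22, 9, 13, 12, 21, 2, 7, 8]
  1 vs larger child 22 at index 2, swap → [22, 16, 1, 9, 13, 12, 21, 2, 7, 8]
  1 vs larger child 21 at index 6, swap → [22, 16, 21, 9, 13, 12, 1, 2, 7, 8]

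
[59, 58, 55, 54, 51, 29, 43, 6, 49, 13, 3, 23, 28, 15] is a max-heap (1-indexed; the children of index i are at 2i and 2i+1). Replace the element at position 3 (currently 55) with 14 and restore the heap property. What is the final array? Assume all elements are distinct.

set index 3 from 55 to 14 → [59, 58, 14, 54, 51, 29, 43, 6, 49, 13, 3, 23, 28, 15]
14 vs larger child 43 at index 7, swap → [59, 58, 43, 54, 51, 29, 14, 6, 49, 13, 3, 23, 28, 15]
14 vs only child 15 at index 14, swap → [59, 58, 43, 54, 51, 29, 15, 6, 49, 13, 3, 23, 28, 14]

[59, 58, 43, 54, 51, 29, 15, 6, 49, 13, 3, 23, 28, 14]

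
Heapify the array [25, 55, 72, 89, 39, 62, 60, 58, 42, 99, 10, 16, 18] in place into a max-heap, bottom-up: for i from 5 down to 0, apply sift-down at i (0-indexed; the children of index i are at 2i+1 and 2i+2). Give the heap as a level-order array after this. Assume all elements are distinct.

[99, 89, 72, 58, 55, 62, 60, 25, 42, 39, 10, 16, 18]

sift down from index 5: already satisfies heap property
sift down from index 4:
  39 vs larger child 99 at index 9, swap → [25, 55, 72, 89, 99, 62, 60, 58, 42, 39, 10, 16, 18]
sift down from index 3: already satisfies heap property
sift down from index 2: already satisfies heap property
sift down from index 1:
  55 vs larger child 99 at index 4, swap → [25, 99, 72, 89, 55, 62, 60, 58, 42, 39, 10, 16, 18]
sift down from index 0:
  25 vs larger child 99 at index 1, swap → [99, 25, 72, 89, 55, 62, 60, 58, 42, 39, 10, 16, 18]
  25 vs larger child 89 at index 3, swap → [99, 89, 72, 25, 55, 62, 60, 58, 42, 39, 10, 16, 18]
  25 vs larger child 58 at index 7, swap → [99, 89, 72, 58, 55, 62, 60, 25, 42, 39, 10, 16, 18]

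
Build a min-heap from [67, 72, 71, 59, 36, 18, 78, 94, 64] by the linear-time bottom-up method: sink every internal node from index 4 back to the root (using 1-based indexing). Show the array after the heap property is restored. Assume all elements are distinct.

sift down from index 4: already satisfies heap property
sift down from index 3:
  71 vs smaller child 18 at index 6, swap → [67, 72, 18, 59, 36, 71, 78, 94, 64]
sift down from index 2:
  72 vs smaller child 36 at index 5, swap → [67, 36, 18, 59, 72, 71, 78, 94, 64]
sift down from index 1:
  67 vs smaller child 18 at index 3, swap → [18, 36, 67, 59, 72, 71, 78, 94, 64]

[18, 36, 67, 59, 72, 71, 78, 94, 64]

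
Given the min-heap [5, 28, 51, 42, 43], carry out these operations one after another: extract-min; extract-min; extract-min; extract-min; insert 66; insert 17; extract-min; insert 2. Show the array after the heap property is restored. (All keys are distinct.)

[2, 66, 51]

extract-min → returns 5:
  remove root 5; move last element 43 to root → [43, 28, 51, 42]
  43 vs smaller child 28 at index 1, swap → [28, 43, 51, 42]
  43 vs only child 42 at index 3, swap → [28, 42, 51, 43]
extract-min → returns 28:
  remove root 28; move last element 43 to root → [43, 42, 51]
  43 vs smaller child 42 at index 1, swap → [42, 43, 51]
extract-min → returns 42:
  remove root 42; move last element 51 to root → [51, 43]
  51 vs only child 43 at index 1, swap → [43, 51]
extract-min → returns 43:
  remove root 43; move last element 51 to root → [51] (no swap needed)
insert 66:
  append 66 at index 1 → [51, 66] (no swap needed)
insert 17:
  append 17 at index 2 → [51, 66, 17]
  17 < parent 51 at index 0, swap → [17, 66, 51]
extract-min → returns 17:
  remove root 17; move last element 51 to root → [51, 66] (no swap needed)
insert 2:
  append 2 at index 2 → [51, 66, 2]
  2 < parent 51 at index 0, swap → [2, 66, 51]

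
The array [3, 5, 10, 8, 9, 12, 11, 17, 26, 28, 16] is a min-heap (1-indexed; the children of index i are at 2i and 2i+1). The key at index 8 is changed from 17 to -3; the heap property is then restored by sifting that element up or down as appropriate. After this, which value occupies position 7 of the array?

11

set index 8 from 17 to -3 → [3, 5, 10, 8, 9, 12, 11, -3, 26, 28, 16]
-3 < parent 8 at index 4, swap → [3, 5, 10, -3, 9, 12, 11, 8, 26, 28, 16]
-3 < parent 5 at index 2, swap → [3, -3, 10, 5, 9, 12, 11, 8, 26, 28, 16]
-3 < parent 3 at index 1, swap → [-3, 3, 10, 5, 9, 12, 11, 8, 26, 28, 16]
resulting array: [-3, 3, 10, 5, 9, 12, 11, 8, 26, 28, 16]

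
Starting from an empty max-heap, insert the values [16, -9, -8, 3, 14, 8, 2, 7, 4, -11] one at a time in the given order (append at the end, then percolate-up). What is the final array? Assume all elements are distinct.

[16, 14, 8, 7, 3, -8, 2, -9, 4, -11]

Insert 16:
  append 16 at index 0 → [16] (no swap needed)
Insert -9:
  append -9 at index 1 → [16, -9] (no swap needed)
Insert -8:
  append -8 at index 2 → [16, -9, -8] (no swap needed)
Insert 3:
  append 3 at index 3 → [16, -9, -8, 3]
  3 > parent -9 at index 1, swap → [16, 3, -8, -9]
Insert 14:
  append 14 at index 4 → [16, 3, -8, -9, 14]
  14 > parent 3 at index 1, swap → [16, 14, -8, -9, 3]
Insert 8:
  append 8 at index 5 → [16, 14, -8, -9, 3, 8]
  8 > parent -8 at index 2, swap → [16, 14, 8, -9, 3, -8]
Insert 2:
  append 2 at index 6 → [16, 14, 8, -9, 3, -8, 2] (no swap needed)
Insert 7:
  append 7 at index 7 → [16, 14, 8, -9, 3, -8, 2, 7]
  7 > parent -9 at index 3, swap → [16, 14, 8, 7, 3, -8, 2, -9]
Insert 4:
  append 4 at index 8 → [16, 14, 8, 7, 3, -8, 2, -9, 4] (no swap needed)
Insert -11:
  append -11 at index 9 → [16, 14, 8, 7, 3, -8, 2, -9, 4, -11] (no swap needed)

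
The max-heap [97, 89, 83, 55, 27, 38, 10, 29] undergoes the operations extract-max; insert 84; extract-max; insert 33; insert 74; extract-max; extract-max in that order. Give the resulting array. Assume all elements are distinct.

[74, 55, 38, 29, 27, 33, 10]

extract-max → returns 97:
  remove root 97; move last element 29 to root → [29, 89, 83, 55, 27, 38, 10]
  29 vs larger child 89 at index 1, swap → [89, 29, 83, 55, 27, 38, 10]
  29 vs larger child 55 at index 3, swap → [89, 55, 83, 29, 27, 38, 10]
insert 84:
  append 84 at index 7 → [89, 55, 83, 29, 27, 38, 10, 84]
  84 > parent 29 at index 3, swap → [89, 55, 83, 84, 27, 38, 10, 29]
  84 > parent 55 at index 1, swap → [89, 84, 83, 55, 27, 38, 10, 29]
extract-max → returns 89:
  remove root 89; move last element 29 to root → [29, 84, 83, 55, 27, 38, 10]
  29 vs larger child 84 at index 1, swap → [84, 29, 83, 55, 27, 38, 10]
  29 vs larger child 55 at index 3, swap → [84, 55, 83, 29, 27, 38, 10]
insert 33:
  append 33 at index 7 → [84, 55, 83, 29, 27, 38, 10, 33]
  33 > parent 29 at index 3, swap → [84, 55, 83, 33, 27, 38, 10, 29]
insert 74:
  append 74 at index 8 → [84, 55, 83, 33, 27, 38, 10, 29, 74]
  74 > parent 33 at index 3, swap → [84, 55, 83, 74, 27, 38, 10, 29, 33]
  74 > parent 55 at index 1, swap → [84, 74, 83, 55, 27, 38, 10, 29, 33]
extract-max → returns 84:
  remove root 84; move last element 33 to root → [33, 74, 83, 55, 27, 38, 10, 29]
  33 vs larger child 83 at index 2, swap → [83, 74, 33, 55, 27, 38, 10, 29]
  33 vs larger child 38 at index 5, swap → [83, 74, 38, 55, 27, 33, 10, 29]
extract-max → returns 83:
  remove root 83; move last element 29 to root → [29, 74, 38, 55, 27, 33, 10]
  29 vs larger child 74 at index 1, swap → [74, 29, 38, 55, 27, 33, 10]
  29 vs larger child 55 at index 3, swap → [74, 55, 38, 29, 27, 33, 10]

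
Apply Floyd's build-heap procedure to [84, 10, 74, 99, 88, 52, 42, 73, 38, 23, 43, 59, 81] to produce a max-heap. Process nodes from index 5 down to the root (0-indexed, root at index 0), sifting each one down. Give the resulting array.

[99, 88, 81, 73, 84, 74, 42, 10, 38, 23, 43, 59, 52]

sift down from index 5:
  52 vs larger child 81 at index 12, swap → [84, 10, 74, 99, 88, 81, 42, 73, 38, 23, 43, 59, 52]
sift down from index 4: already satisfies heap property
sift down from index 3: already satisfies heap property
sift down from index 2:
  74 vs larger child 81 at index 5, swap → [84, 10, 81, 99, 88, 74, 42, 73, 38, 23, 43, 59, 52]
sift down from index 1:
  10 vs larger child 99 at index 3, swap → [84, 99, 81, 10, 88, 74, 42, 73, 38, 23, 43, 59, 52]
  10 vs larger child 73 at index 7, swap → [84, 99, 81, 73, 88, 74, 42, 10, 38, 23, 43, 59, 52]
sift down from index 0:
  84 vs larger child 99 at index 1, swap → [99, 84, 81, 73, 88, 74, 42, 10, 38, 23, 43, 59, 52]
  84 vs larger child 88 at index 4, swap → [99, 88, 81, 73, 84, 74, 42, 10, 38, 23, 43, 59, 52]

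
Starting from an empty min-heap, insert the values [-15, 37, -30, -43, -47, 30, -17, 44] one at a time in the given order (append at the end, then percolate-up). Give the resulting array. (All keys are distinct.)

[-47, -43, -17, 37, -30, 30, -15, 44]

Insert -15:
  append -15 at index 0 → [-15] (no swap needed)
Insert 37:
  append 37 at index 1 → [-15, 37] (no swap needed)
Insert -30:
  append -30 at index 2 → [-15, 37, -30]
  -30 < parent -15 at index 0, swap → [-30, 37, -15]
Insert -43:
  append -43 at index 3 → [-30, 37, -15, -43]
  -43 < parent 37 at index 1, swap → [-30, -43, -15, 37]
  -43 < parent -30 at index 0, swap → [-43, -30, -15, 37]
Insert -47:
  append -47 at index 4 → [-43, -30, -15, 37, -47]
  -47 < parent -30 at index 1, swap → [-43, -47, -15, 37, -30]
  -47 < parent -43 at index 0, swap → [-47, -43, -15, 37, -30]
Insert 30:
  append 30 at index 5 → [-47, -43, -15, 37, -30, 30] (no swap needed)
Insert -17:
  append -17 at index 6 → [-47, -43, -15, 37, -30, 30, -17]
  -17 < parent -15 at index 2, swap → [-47, -43, -17, 37, -30, 30, -15]
Insert 44:
  append 44 at index 7 → [-47, -43, -17, 37, -30, 30, -15, 44] (no swap needed)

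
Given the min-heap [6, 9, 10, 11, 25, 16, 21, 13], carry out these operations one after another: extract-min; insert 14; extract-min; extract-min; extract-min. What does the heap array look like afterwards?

extract-min → returns 6:
  remove root 6; move last element 13 to root → [13, 9, 10, 11, 25, 16, 21]
  13 vs smaller child 9 at index 1, swap → [9, 13, 10, 11, 25, 16, 21]
  13 vs smaller child 11 at index 3, swap → [9, 11, 10, 13, 25, 16, 21]
insert 14:
  append 14 at index 7 → [9, 11, 10, 13, 25, 16, 21, 14] (no swap needed)
extract-min → returns 9:
  remove root 9; move last element 14 to root → [14, 11, 10, 13, 25, 16, 21]
  14 vs smaller child 10 at index 2, swap → [10, 11, 14, 13, 25, 16, 21]
extract-min → returns 10:
  remove root 10; move last element 21 to root → [21, 11, 14, 13, 25, 16]
  21 vs smaller child 11 at index 1, swap → [11, 21, 14, 13, 25, 16]
  21 vs smaller child 13 at index 3, swap → [11, 13, 14, 21, 25, 16]
extract-min → returns 11:
  remove root 11; move last element 16 to root → [16, 13, 14, 21, 25]
  16 vs smaller child 13 at index 1, swap → [13, 16, 14, 21, 25]

[13, 16, 14, 21, 25]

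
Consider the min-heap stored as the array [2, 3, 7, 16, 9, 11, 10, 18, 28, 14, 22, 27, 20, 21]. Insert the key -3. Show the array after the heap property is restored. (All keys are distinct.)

append -3 at index 14 → [2, 3, 7, 16, 9, 11, 10, 18, 28, 14, 22, 27, 20, 21, -3]
-3 < parent 10 at index 6, swap → [2, 3, 7, 16, 9, 11, -3, 18, 28, 14, 22, 27, 20, 21, 10]
-3 < parent 7 at index 2, swap → [2, 3, -3, 16, 9, 11, 7, 18, 28, 14, 22, 27, 20, 21, 10]
-3 < parent 2 at index 0, swap → [-3, 3, 2, 16, 9, 11, 7, 18, 28, 14, 22, 27, 20, 21, 10]

[-3, 3, 2, 16, 9, 11, 7, 18, 28, 14, 22, 27, 20, 21, 10]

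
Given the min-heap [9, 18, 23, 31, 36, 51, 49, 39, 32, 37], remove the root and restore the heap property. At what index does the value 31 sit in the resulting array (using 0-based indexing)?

1

remove root 9; move last element 37 to root → [37, 18, 23, 31, 36, 51, 49, 39, 32]
37 vs smaller child 18 at index 1, swap → [18, 37, 23, 31, 36, 51, 49, 39, 32]
37 vs smaller child 31 at index 3, swap → [18, 31, 23, 37, 36, 51, 49, 39, 32]
37 vs smaller child 32 at index 8, swap → [18, 31, 23, 32, 36, 51, 49, 39, 37]
resulting array: [18, 31, 23, 32, 36, 51, 49, 39, 37]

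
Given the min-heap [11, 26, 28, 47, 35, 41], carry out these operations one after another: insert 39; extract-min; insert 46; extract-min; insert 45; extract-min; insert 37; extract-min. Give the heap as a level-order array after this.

[37, 39, 41, 47, 45, 46]

insert 39:
  append 39 at index 6 → [11, 26, 28, 47, 35, 41, 39] (no swap needed)
extract-min → returns 11:
  remove root 11; move last element 39 to root → [39, 26, 28, 47, 35, 41]
  39 vs smaller child 26 at index 1, swap → [26, 39, 28, 47, 35, 41]
  39 vs smaller child 35 at index 4, swap → [26, 35, 28, 47, 39, 41]
insert 46:
  append 46 at index 6 → [26, 35, 28, 47, 39, 41, 46] (no swap needed)
extract-min → returns 26:
  remove root 26; move last element 46 to root → [46, 35, 28, 47, 39, 41]
  46 vs smaller child 28 at index 2, swap → [28, 35, 46, 47, 39, 41]
  46 vs only child 41 at index 5, swap → [28, 35, 41, 47, 39, 46]
insert 45:
  append 45 at index 6 → [28, 35, 41, 47, 39, 46, 45] (no swap needed)
extract-min → returns 28:
  remove root 28; move last element 45 to root → [45, 35, 41, 47, 39, 46]
  45 vs smaller child 35 at index 1, swap → [35, 45, 41, 47, 39, 46]
  45 vs smaller child 39 at index 4, swap → [35, 39, 41, 47, 45, 46]
insert 37:
  append 37 at index 6 → [35, 39, 41, 47, 45, 46, 37]
  37 < parent 41 at index 2, swap → [35, 39, 37, 47, 45, 46, 41]
extract-min → returns 35:
  remove root 35; move last element 41 to root → [41, 39, 37, 47, 45, 46]
  41 vs smaller child 37 at index 2, swap → [37, 39, 41, 47, 45, 46]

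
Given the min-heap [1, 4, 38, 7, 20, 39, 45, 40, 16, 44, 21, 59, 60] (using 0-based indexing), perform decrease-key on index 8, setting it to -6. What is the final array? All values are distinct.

set index 8 from 16 to -6 → [1, 4, 38, 7, 20, 39, 45, 40, -6, 44, 21, 59, 60]
-6 < parent 7 at index 3, swap → [1, 4, 38, -6, 20, 39, 45, 40, 7, 44, 21, 59, 60]
-6 < parent 4 at index 1, swap → [1, -6, 38, 4, 20, 39, 45, 40, 7, 44, 21, 59, 60]
-6 < parent 1 at index 0, swap → [-6, 1, 38, 4, 20, 39, 45, 40, 7, 44, 21, 59, 60]

[-6, 1, 38, 4, 20, 39, 45, 40, 7, 44, 21, 59, 60]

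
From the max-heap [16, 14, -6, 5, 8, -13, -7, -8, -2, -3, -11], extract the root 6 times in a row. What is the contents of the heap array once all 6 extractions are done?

[-6, -7, -13, -8, -11]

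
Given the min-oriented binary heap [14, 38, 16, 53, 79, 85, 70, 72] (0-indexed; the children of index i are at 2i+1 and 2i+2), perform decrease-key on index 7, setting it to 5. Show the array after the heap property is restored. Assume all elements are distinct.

[5, 14, 16, 38, 79, 85, 70, 53]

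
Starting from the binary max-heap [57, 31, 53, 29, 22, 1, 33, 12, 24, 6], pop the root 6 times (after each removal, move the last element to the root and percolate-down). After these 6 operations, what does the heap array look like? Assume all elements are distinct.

extract-max #1 returns 57:
  remove root 57; move last element 6 to root → [6, 31, 53, 29, 22, 1, 33, 12, 24]
  6 vs larger child 53 at index 2, swap → [53, 31, 6, 29, 22, 1, 33, 12, 24]
  6 vs larger child 33 at index 6, swap → [53, 31, 33, 29, 22, 1, 6, 12, 24]
extract-max #2 returns 53:
  remove root 53; move last element 24 to root → [24, 31, 33, 29, 22, 1, 6, 12]
  24 vs larger child 33 at index 2, swap → [33, 31, 24, 29, 22, 1, 6, 12]
extract-max #3 returns 33:
  remove root 33; move last element 12 to root → [12, 31, 24, 29, 22, 1, 6]
  12 vs larger child 31 at index 1, swap → [31, 12, 24, 29, 22, 1, 6]
  12 vs larger child 29 at index 3, swap → [31, 29, 24, 12, 22, 1, 6]
extract-max #4 returns 31:
  remove root 31; move last element 6 to root → [6, 29, 24, 12, 22, 1]
  6 vs larger child 29 at index 1, swap → [29, 6, 24, 12, 22, 1]
  6 vs larger child 22 at index 4, swap → [29, 22, 24, 12, 6, 1]
extract-max #5 returns 29:
  remove root 29; move last element 1 to root → [1, 22, 24, 12, 6]
  1 vs larger child 24 at index 2, swap → [24, 22, 1, 12, 6]
extract-max #6 returns 24:
  remove root 24; move last element 6 to root → [6, 22, 1, 12]
  6 vs larger child 22 at index 1, swap → [22, 6, 1, 12]
  6 vs only child 12 at index 3, swap → [22, 12, 1, 6]

[22, 12, 1, 6]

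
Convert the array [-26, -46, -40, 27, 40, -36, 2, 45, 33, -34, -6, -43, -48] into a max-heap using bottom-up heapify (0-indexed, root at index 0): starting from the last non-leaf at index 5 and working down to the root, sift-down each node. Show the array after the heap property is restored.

sift down from index 5: already satisfies heap property
sift down from index 4: already satisfies heap property
sift down from index 3:
  27 vs larger child 45 at index 7, swap → [-26, -46, -40, 45, 40, -36, 2, 27, 33, -34, -6, -43, -48]
sift down from index 2:
  -40 vs larger child 2 at index 6, swap → [-26, -46, 2, 45, 40, -36, -40, 27, 33, -34, -6, -43, -48]
sift down from index 1:
  -46 vs larger child 45 at index 3, swap → [-26, 45, 2, -46, 40, -36, -40, 27, 33, -34, -6, -43, -48]
  -46 vs larger child 33 at index 8, swap → [-26, 45, 2, 33, 40, -36, -40, 27, -46, -34, -6, -43, -48]
sift down from index 0:
  -26 vs larger child 45 at index 1, swap → [45, -26, 2, 33, 40, -36, -40, 27, -46, -34, -6, -43, -48]
  -26 vs larger child 40 at index 4, swap → [45, 40, 2, 33, -26, -36, -40, 27, -46, -34, -6, -43, -48]
  -26 vs larger child -6 at index 10, swap → [45, 40, 2, 33, -6, -36, -40, 27, -46, -34, -26, -43, -48]

[45, 40, 2, 33, -6, -36, -40, 27, -46, -34, -26, -43, -48]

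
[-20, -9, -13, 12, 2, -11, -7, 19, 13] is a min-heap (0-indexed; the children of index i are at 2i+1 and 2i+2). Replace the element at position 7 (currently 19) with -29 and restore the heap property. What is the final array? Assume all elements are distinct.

set index 7 from 19 to -29 → [-20, -9, -13, 12, 2, -11, -7, -29, 13]
-29 < parent 12 at index 3, swap → [-20, -9, -13, -29, 2, -11, -7, 12, 13]
-29 < parent -9 at index 1, swap → [-20, -29, -13, -9, 2, -11, -7, 12, 13]
-29 < parent -20 at index 0, swap → [-29, -20, -13, -9, 2, -11, -7, 12, 13]

[-29, -20, -13, -9, 2, -11, -7, 12, 13]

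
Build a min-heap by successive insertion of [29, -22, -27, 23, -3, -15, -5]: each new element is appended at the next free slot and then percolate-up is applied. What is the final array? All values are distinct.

[-27, -3, -22, 29, 23, -15, -5]

Insert 29:
  append 29 at index 0 → [29] (no swap needed)
Insert -22:
  append -22 at index 1 → [29, -22]
  -22 < parent 29 at index 0, swap → [-22, 29]
Insert -27:
  append -27 at index 2 → [-22, 29, -27]
  -27 < parent -22 at index 0, swap → [-27, 29, -22]
Insert 23:
  append 23 at index 3 → [-27, 29, -22, 23]
  23 < parent 29 at index 1, swap → [-27, 23, -22, 29]
Insert -3:
  append -3 at index 4 → [-27, 23, -22, 29, -3]
  -3 < parent 23 at index 1, swap → [-27, -3, -22, 29, 23]
Insert -15:
  append -15 at index 5 → [-27, -3, -22, 29, 23, -15] (no swap needed)
Insert -5:
  append -5 at index 6 → [-27, -3, -22, 29, 23, -15, -5] (no swap needed)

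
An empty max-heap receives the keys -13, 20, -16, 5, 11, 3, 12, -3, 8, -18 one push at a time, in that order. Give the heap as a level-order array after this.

Insert -13:
  append -13 at index 0 → [-13] (no swap needed)
Insert 20:
  append 20 at index 1 → [-13, 20]
  20 > parent -13 at index 0, swap → [20, -13]
Insert -16:
  append -16 at index 2 → [20, -13, -16] (no swap needed)
Insert 5:
  append 5 at index 3 → [20, -13, -16, 5]
  5 > parent -13 at index 1, swap → [20, 5, -16, -13]
Insert 11:
  append 11 at index 4 → [20, 5, -16, -13, 11]
  11 > parent 5 at index 1, swap → [20, 11, -16, -13, 5]
Insert 3:
  append 3 at index 5 → [20, 11, -16, -13, 5, 3]
  3 > parent -16 at index 2, swap → [20, 11, 3, -13, 5, -16]
Insert 12:
  append 12 at index 6 → [20, 11, 3, -13, 5, -16, 12]
  12 > parent 3 at index 2, swap → [20, 11, 12, -13, 5, -16, 3]
Insert -3:
  append -3 at index 7 → [20, 11, 12, -13, 5, -16, 3, -3]
  -3 > parent -13 at index 3, swap → [20, 11, 12, -3, 5, -16, 3, -13]
Insert 8:
  append 8 at index 8 → [20, 11, 12, -3, 5, -16, 3, -13, 8]
  8 > parent -3 at index 3, swap → [20, 11, 12, 8, 5, -16, 3, -13, -3]
Insert -18:
  append -18 at index 9 → [20, 11, 12, 8, 5, -16, 3, -13, -3, -18] (no swap needed)

[20, 11, 12, 8, 5, -16, 3, -13, -3, -18]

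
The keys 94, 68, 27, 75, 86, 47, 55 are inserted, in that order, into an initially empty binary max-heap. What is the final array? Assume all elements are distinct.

[94, 86, 55, 68, 75, 27, 47]

Insert 94:
  append 94 at index 0 → [94] (no swap needed)
Insert 68:
  append 68 at index 1 → [94, 68] (no swap needed)
Insert 27:
  append 27 at index 2 → [94, 68, 27] (no swap needed)
Insert 75:
  append 75 at index 3 → [94, 68, 27, 75]
  75 > parent 68 at index 1, swap → [94, 75, 27, 68]
Insert 86:
  append 86 at index 4 → [94, 75, 27, 68, 86]
  86 > parent 75 at index 1, swap → [94, 86, 27, 68, 75]
Insert 47:
  append 47 at index 5 → [94, 86, 27, 68, 75, 47]
  47 > parent 27 at index 2, swap → [94, 86, 47, 68, 75, 27]
Insert 55:
  append 55 at index 6 → [94, 86, 47, 68, 75, 27, 55]
  55 > parent 47 at index 2, swap → [94, 86, 55, 68, 75, 27, 47]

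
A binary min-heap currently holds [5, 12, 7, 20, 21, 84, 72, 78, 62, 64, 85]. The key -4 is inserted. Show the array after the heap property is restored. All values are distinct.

append -4 at index 11 → [5, 12, 7, 20, 21, 84, 72, 78, 62, 64, 85, -4]
-4 < parent 84 at index 5, swap → [5, 12, 7, 20, 21, -4, 72, 78, 62, 64, 85, 84]
-4 < parent 7 at index 2, swap → [5, 12, -4, 20, 21, 7, 72, 78, 62, 64, 85, 84]
-4 < parent 5 at index 0, swap → [-4, 12, 5, 20, 21, 7, 72, 78, 62, 64, 85, 84]

[-4, 12, 5, 20, 21, 7, 72, 78, 62, 64, 85, 84]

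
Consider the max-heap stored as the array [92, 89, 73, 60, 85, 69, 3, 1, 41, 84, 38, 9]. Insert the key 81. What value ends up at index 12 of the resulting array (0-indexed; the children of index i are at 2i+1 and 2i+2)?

69

append 81 at index 12 → [92, 89, 73, 60, 85, 69, 3, 1, 41, 84, 38, 9, 81]
81 > parent 69 at index 5, swap → [92, 89, 73, 60, 85, 81, 3, 1, 41, 84, 38, 9, 69]
81 > parent 73 at index 2, swap → [92, 89, 81, 60, 85, 73, 3, 1, 41, 84, 38, 9, 69]
resulting array: [92, 89, 81, 60, 85, 73, 3, 1, 41, 84, 38, 9, 69]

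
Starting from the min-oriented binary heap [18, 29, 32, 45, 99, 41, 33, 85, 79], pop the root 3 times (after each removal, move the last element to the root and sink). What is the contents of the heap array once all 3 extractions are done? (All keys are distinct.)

extract-min #1 returns 18:
  remove root 18; move last element 79 to root → [79, 29, 32, 45, 99, 41, 33, 85]
  79 vs smaller child 29 at index 1, swap → [29, 79, 32, 45, 99, 41, 33, 85]
  79 vs smaller child 45 at index 3, swap → [29, 45, 32, 79, 99, 41, 33, 85]
extract-min #2 returns 29:
  remove root 29; move last element 85 to root → [85, 45, 32, 79, 99, 41, 33]
  85 vs smaller child 32 at index 2, swap → [32, 45, 85, 79, 99, 41, 33]
  85 vs smaller child 33 at index 6, swap → [32, 45, 33, 79, 99, 41, 85]
extract-min #3 returns 32:
  remove root 32; move last element 85 to root → [85, 45, 33, 79, 99, 41]
  85 vs smaller child 33 at index 2, swap → [33, 45, 85, 79, 99, 41]
  85 vs only child 41 at index 5, swap → [33, 45, 41, 79, 99, 85]

[33, 45, 41, 79, 99, 85]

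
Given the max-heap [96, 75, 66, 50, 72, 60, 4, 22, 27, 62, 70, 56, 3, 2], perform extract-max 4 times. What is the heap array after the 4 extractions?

[66, 62, 60, 50, 56, 2, 4, 22, 27, 3]

extract-max #1 returns 96:
  remove root 96; move last element 2 to root → [2, 75, 66, 50, 72, 60, 4, 22, 27, 62, 70, 56, 3]
  2 vs larger child 75 at index 1, swap → [75, 2, 66, 50, 72, 60, 4, 22, 27, 62, 70, 56, 3]
  2 vs larger child 72 at index 4, swap → [75, 72, 66, 50, 2, 60, 4, 22, 27, 62, 70, 56, 3]
  2 vs larger child 70 at index 10, swap → [75, 72, 66, 50, 70, 60, 4, 22, 27, 62, 2, 56, 3]
extract-max #2 returns 75:
  remove root 75; move last element 3 to root → [3, 72, 66, 50, 70, 60, 4, 22, 27, 62, 2, 56]
  3 vs larger child 72 at index 1, swap → [72, 3, 66, 50, 70, 60, 4, 22, 27, 62, 2, 56]
  3 vs larger child 70 at index 4, swap → [72, 70, 66, 50, 3, 60, 4, 22, 27, 62, 2, 56]
  3 vs larger child 62 at index 9, swap → [72, 70, 66, 50, 62, 60, 4, 22, 27, 3, 2, 56]
extract-max #3 returns 72:
  remove root 72; move last element 56 to root → [56, 70, 66, 50, 62, 60, 4, 22, 27, 3, 2]
  56 vs larger child 70 at index 1, swap → [70, 56, 66, 50, 62, 60, 4, 22, 27, 3, 2]
  56 vs larger child 62 at index 4, swap → [70, 62, 66, 50, 56, 60, 4, 22, 27, 3, 2]
extract-max #4 returns 70:
  remove root 70; move last element 2 to root → [2, 62, 66, 50, 56, 60, 4, 22, 27, 3]
  2 vs larger child 66 at index 2, swap → [66, 62, 2, 50, 56, 60, 4, 22, 27, 3]
  2 vs larger child 60 at index 5, swap → [66, 62, 60, 50, 56, 2, 4, 22, 27, 3]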